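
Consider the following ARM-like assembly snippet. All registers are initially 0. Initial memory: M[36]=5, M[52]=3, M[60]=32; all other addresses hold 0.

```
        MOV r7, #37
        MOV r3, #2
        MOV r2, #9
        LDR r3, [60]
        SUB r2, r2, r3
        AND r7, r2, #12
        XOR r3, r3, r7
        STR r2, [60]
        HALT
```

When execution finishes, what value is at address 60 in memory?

after MOV r7, #37: r7=37
after MOV r3, #2: r3=2
after MOV r2, #9: r2=9
after LDR r3, [60]: r3=M[60]=32
after SUB r2, r2, r3: r2=9-32=-23
after AND r7, r2, #12: r7=(-23)&12=8
after XOR r3, r3, r7: r3=32^8=40
STR r2, [60] → M[60]=-23
halt.

-23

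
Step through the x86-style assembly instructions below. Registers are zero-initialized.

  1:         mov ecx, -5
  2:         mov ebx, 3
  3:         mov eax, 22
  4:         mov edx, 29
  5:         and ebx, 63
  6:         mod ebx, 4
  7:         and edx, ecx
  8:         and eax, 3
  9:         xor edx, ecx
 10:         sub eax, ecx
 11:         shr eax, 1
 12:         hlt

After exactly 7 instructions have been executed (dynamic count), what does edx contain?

after mov ecx, -5: ecx=-5
after mov ebx, 3: ebx=3
after mov eax, 22: eax=22
after mov edx, 29: edx=29
after and ebx, 63: ebx=3&63=3
after mod ebx, 4: ebx=3%4=3
after and edx, ecx: edx=29&(-5)=25
After step 7: edx = 25.

25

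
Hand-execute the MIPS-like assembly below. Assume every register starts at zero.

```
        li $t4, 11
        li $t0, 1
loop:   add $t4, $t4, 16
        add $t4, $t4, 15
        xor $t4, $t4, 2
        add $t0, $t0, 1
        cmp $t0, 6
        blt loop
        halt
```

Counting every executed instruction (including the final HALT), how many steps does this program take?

$t4=11
$t0=1
$t4=11+16=27
$t4=27+15=42
$t4=42^2=40
$t0=1+1=2
cmp $t0, 6  (cmp 2,6)
blt loop: taken
$t4=40+16=56
$t4=56+15=71
$t4=71^2=69
$t0=2+1=3
cmp $t0, 6  (cmp 3,6)
blt loop: taken
$t4=69+16=85
$t4=85+15=100
$t4=100^2=102
$t0=3+1=4
cmp $t0, 6  (cmp 4,6)
blt loop: taken
$t4=102+16=118
$t4=118+15=133
$t4=133^2=135
$t0=4+1=5
cmp $t0, 6  (cmp 5,6)
blt loop: taken
$t4=135+16=151
$t4=151+15=166
$t4=166^2=164
$t0=5+1=6
cmp $t0, 6  (cmp 6,6)
blt loop: not taken
halt.
Total executed instructions: 33.

33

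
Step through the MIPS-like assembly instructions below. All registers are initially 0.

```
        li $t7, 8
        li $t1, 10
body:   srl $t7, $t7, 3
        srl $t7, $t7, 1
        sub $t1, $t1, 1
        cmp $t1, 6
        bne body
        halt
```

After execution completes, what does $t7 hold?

0

after li $t7, 8: $t7=8
after li $t1, 10: $t1=10
after srl $t7, $t7, 3: $t7=8>>3=1
after srl $t7, $t7, 1: $t7=1>>1=0
after sub $t1, $t1, 1: $t1=10-1=9
cmp $t1, 6  (cmp 9,6)
bne body: taken
after srl $t7, $t7, 3: $t7=0>>3=0
after srl $t7, $t7, 1: $t7=0>>1=0
after sub $t1, $t1, 1: $t1=9-1=8
cmp $t1, 6  (cmp 8,6)
bne body: taken
after srl $t7, $t7, 3: $t7=0>>3=0
after srl $t7, $t7, 1: $t7=0>>1=0
after sub $t1, $t1, 1: $t1=8-1=7
cmp $t1, 6  (cmp 7,6)
bne body: taken
after srl $t7, $t7, 3: $t7=0>>3=0
after srl $t7, $t7, 1: $t7=0>>1=0
after sub $t1, $t1, 1: $t1=7-1=6
cmp $t1, 6  (cmp 6,6)
bne body: not taken
halt.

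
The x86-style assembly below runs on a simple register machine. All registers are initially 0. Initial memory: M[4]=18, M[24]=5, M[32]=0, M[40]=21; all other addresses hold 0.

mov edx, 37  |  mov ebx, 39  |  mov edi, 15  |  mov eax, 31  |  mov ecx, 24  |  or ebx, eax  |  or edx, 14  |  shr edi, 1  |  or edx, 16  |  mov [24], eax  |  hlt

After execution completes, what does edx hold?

63

edx=37
ebx=39
edi=15
eax=31
ecx=24
ebx=39|31=63
edx=37|14=47
edi=15>>1=7
edx=47|16=63
mov [24], eax → M[24]=31
halt.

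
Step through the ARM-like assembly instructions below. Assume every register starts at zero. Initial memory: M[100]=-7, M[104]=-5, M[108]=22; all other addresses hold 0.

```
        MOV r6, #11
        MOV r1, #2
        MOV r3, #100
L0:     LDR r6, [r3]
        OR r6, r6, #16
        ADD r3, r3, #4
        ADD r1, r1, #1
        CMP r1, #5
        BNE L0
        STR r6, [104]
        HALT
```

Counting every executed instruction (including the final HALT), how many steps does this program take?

23

MOV r6, #11 → r6=11
MOV r1, #2 → r1=2
MOV r3, #100 → r3=100
LDR r6, [r3] → r6=M[100]=-7
OR r6, r6, #16 → r6=(-7)|16=-7
ADD r3, r3, #4 → r3=100+4=104
ADD r1, r1, #1 → r1=2+1=3
CMP r1, #5  (cmp 3,5)
BNE L0: taken
LDR r6, [r3] → r6=M[104]=-5
OR r6, r6, #16 → r6=(-5)|16=-5
ADD r3, r3, #4 → r3=104+4=108
ADD r1, r1, #1 → r1=3+1=4
CMP r1, #5  (cmp 4,5)
BNE L0: taken
LDR r6, [r3] → r6=M[108]=22
OR r6, r6, #16 → r6=22|16=22
ADD r3, r3, #4 → r3=108+4=112
ADD r1, r1, #1 → r1=4+1=5
CMP r1, #5  (cmp 5,5)
BNE L0: not taken
STR r6, [104] → M[104]=22
halt.
Total executed instructions: 23.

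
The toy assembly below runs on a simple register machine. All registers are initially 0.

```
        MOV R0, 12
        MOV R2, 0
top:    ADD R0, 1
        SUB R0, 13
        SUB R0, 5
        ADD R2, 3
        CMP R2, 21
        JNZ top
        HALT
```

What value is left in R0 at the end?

-107

MOV R0, 12 → R0=12
MOV R2, 0 → R2=0
ADD R0, 1 → R0=12+1=13
SUB R0, 13 → R0=13-13=0
SUB R0, 5 → R0=0-5=-5
ADD R2, 3 → R2=0+3=3
CMP R2, 21  (cmp 3,21)
JNZ top: taken
ADD R0, 1 → R0=(-5)+1=-4
SUB R0, 13 → R0=(-4)-13=-17
SUB R0, 5 → R0=(-17)-5=-22
ADD R2, 3 → R2=3+3=6
CMP R2, 21  (cmp 6,21)
JNZ top: taken
ADD R0, 1 → R0=(-22)+1=-21
SUB R0, 13 → R0=(-21)-13=-34
SUB R0, 5 → R0=(-34)-5=-39
ADD R2, 3 → R2=6+3=9
CMP R2, 21  (cmp 9,21)
JNZ top: taken
ADD R0, 1 → R0=(-39)+1=-38
SUB R0, 13 → R0=(-38)-13=-51
SUB R0, 5 → R0=(-51)-5=-56
ADD R2, 3 → R2=9+3=12
CMP R2, 21  (cmp 12,21)
JNZ top: taken
ADD R0, 1 → R0=(-56)+1=-55
SUB R0, 13 → R0=(-55)-13=-68
SUB R0, 5 → R0=(-68)-5=-73
ADD R2, 3 → R2=12+3=15
CMP R2, 21  (cmp 15,21)
JNZ top: taken
ADD R0, 1 → R0=(-73)+1=-72
SUB R0, 13 → R0=(-72)-13=-85
SUB R0, 5 → R0=(-85)-5=-90
ADD R2, 3 → R2=15+3=18
CMP R2, 21  (cmp 18,21)
JNZ top: taken
ADD R0, 1 → R0=(-90)+1=-89
SUB R0, 13 → R0=(-89)-13=-102
SUB R0, 5 → R0=(-102)-5=-107
ADD R2, 3 → R2=18+3=21
CMP R2, 21  (cmp 21,21)
JNZ top: not taken
halt.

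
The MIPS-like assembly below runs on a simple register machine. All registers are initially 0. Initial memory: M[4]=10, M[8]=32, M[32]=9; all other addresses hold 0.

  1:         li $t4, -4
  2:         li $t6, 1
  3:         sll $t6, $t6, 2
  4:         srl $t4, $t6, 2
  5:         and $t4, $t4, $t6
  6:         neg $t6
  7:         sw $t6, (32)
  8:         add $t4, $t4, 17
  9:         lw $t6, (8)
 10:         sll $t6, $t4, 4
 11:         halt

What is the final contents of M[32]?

li $t4, -4 → $t4=-4
li $t6, 1 → $t6=1
sll $t6, $t6, 2 → $t6=1<<2=4
srl $t4, $t6, 2 → $t4=4>>2=1
and $t4, $t4, $t6 → $t4=1&4=0
neg $t6 → $t6=-(4)=-4
sw $t6, (32) → M[32]=-4
add $t4, $t4, 17 → $t4=0+17=17
lw $t6, (8) → $t6=M[8]=32
sll $t6, $t4, 4 → $t6=17<<4=272
halt.

-4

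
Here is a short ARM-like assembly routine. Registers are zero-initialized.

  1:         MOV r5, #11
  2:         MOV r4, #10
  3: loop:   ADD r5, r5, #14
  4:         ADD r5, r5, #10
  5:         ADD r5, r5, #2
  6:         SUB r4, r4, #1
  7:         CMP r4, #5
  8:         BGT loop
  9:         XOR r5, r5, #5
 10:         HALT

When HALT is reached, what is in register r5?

r5=11
r4=10
r5=11+14=25
r5=25+10=35
r5=35+2=37
r4=10-1=9
CMP r4, #5  (cmp 9,5)
BGT loop: taken
r5=37+14=51
r5=51+10=61
r5=61+2=63
r4=9-1=8
CMP r4, #5  (cmp 8,5)
BGT loop: taken
r5=63+14=77
r5=77+10=87
r5=87+2=89
r4=8-1=7
CMP r4, #5  (cmp 7,5)
BGT loop: taken
r5=89+14=103
r5=103+10=113
r5=113+2=115
r4=7-1=6
CMP r4, #5  (cmp 6,5)
BGT loop: taken
r5=115+14=129
r5=129+10=139
r5=139+2=141
r4=6-1=5
CMP r4, #5  (cmp 5,5)
BGT loop: not taken
r5=141^5=136
halt.

136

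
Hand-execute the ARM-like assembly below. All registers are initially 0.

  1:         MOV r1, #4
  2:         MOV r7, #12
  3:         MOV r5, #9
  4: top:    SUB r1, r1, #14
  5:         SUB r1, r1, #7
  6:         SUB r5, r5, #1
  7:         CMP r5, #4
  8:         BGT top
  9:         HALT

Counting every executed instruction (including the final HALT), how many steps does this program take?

29

MOV r1, #4 → r1=4
MOV r7, #12 → r7=12
MOV r5, #9 → r5=9
SUB r1, r1, #14 → r1=4-14=-10
SUB r1, r1, #7 → r1=(-10)-7=-17
SUB r5, r5, #1 → r5=9-1=8
CMP r5, #4  (cmp 8,4)
BGT top: taken
SUB r1, r1, #14 → r1=(-17)-14=-31
SUB r1, r1, #7 → r1=(-31)-7=-38
SUB r5, r5, #1 → r5=8-1=7
CMP r5, #4  (cmp 7,4)
BGT top: taken
SUB r1, r1, #14 → r1=(-38)-14=-52
SUB r1, r1, #7 → r1=(-52)-7=-59
SUB r5, r5, #1 → r5=7-1=6
CMP r5, #4  (cmp 6,4)
BGT top: taken
SUB r1, r1, #14 → r1=(-59)-14=-73
SUB r1, r1, #7 → r1=(-73)-7=-80
SUB r5, r5, #1 → r5=6-1=5
CMP r5, #4  (cmp 5,4)
BGT top: taken
SUB r1, r1, #14 → r1=(-80)-14=-94
SUB r1, r1, #7 → r1=(-94)-7=-101
SUB r5, r5, #1 → r5=5-1=4
CMP r5, #4  (cmp 4,4)
BGT top: not taken
halt.
Total executed instructions: 29.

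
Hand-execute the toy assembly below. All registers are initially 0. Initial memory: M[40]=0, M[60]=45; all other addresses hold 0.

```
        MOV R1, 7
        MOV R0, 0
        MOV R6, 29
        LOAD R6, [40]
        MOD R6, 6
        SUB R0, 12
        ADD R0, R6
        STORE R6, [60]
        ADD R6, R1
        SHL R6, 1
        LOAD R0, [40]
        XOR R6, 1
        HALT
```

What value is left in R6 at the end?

MOV R1, 7 → R1=7
MOV R0, 0 → R0=0
MOV R6, 29 → R6=29
LOAD R6, [40] → R6=M[40]=0
MOD R6, 6 → R6=0%6=0
SUB R0, 12 → R0=0-12=-12
ADD R0, R6 → R0=(-12)+0=-12
STORE R6, [60] → M[60]=0
ADD R6, R1 → R6=0+7=7
SHL R6, 1 → R6=7<<1=14
LOAD R0, [40] → R0=M[40]=0
XOR R6, 1 → R6=14^1=15
halt.

15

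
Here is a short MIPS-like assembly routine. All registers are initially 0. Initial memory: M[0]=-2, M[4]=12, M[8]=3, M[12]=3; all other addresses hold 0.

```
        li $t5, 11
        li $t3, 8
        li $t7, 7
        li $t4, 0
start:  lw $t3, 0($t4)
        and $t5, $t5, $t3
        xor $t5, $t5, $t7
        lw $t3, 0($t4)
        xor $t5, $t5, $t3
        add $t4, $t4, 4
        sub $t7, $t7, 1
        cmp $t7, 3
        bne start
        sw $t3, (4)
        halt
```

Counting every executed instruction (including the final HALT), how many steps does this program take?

42

$t5=11
$t3=8
$t7=7
$t4=0
$t3=M[0]=-2
$t5=11&(-2)=10
$t5=10^7=13
$t3=M[0]=-2
$t5=13^(-2)=-13
$t4=0+4=4
$t7=7-1=6
cmp $t7, 3  (cmp 6,3)
bne start: taken
$t3=M[4]=12
$t5=(-13)&12=0
$t5=0^6=6
$t3=M[4]=12
$t5=6^12=10
$t4=4+4=8
$t7=6-1=5
cmp $t7, 3  (cmp 5,3)
bne start: taken
$t3=M[8]=3
$t5=10&3=2
$t5=2^5=7
$t3=M[8]=3
$t5=7^3=4
$t4=8+4=12
$t7=5-1=4
cmp $t7, 3  (cmp 4,3)
bne start: taken
$t3=M[12]=3
$t5=4&3=0
$t5=0^4=4
$t3=M[12]=3
$t5=4^3=7
$t4=12+4=16
$t7=4-1=3
cmp $t7, 3  (cmp 3,3)
bne start: not taken
sw $t3, (4) → M[4]=3
halt.
Total executed instructions: 42.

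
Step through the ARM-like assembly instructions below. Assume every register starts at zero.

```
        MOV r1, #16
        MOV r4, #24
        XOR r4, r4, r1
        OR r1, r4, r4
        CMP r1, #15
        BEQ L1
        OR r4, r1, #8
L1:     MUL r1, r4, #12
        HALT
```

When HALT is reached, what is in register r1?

96

r1=16
r4=24
r4=24^16=8
r1=8|8=8
CMP r1, #15  (cmp 8,15)
BEQ L1: not taken
r4=8|8=8
r1=8*12=96
halt.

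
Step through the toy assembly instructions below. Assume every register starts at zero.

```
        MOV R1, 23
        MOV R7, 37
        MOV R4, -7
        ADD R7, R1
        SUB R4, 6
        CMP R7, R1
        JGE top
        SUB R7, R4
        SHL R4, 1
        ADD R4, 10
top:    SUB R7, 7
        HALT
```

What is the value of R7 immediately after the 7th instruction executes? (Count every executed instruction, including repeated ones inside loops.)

R1=23
R7=37
R4=-7
R7=37+23=60
R4=(-7)-6=-13
CMP R7, R1  (cmp 60,23)
JGE top: taken
After step 7: R7 = 60.

60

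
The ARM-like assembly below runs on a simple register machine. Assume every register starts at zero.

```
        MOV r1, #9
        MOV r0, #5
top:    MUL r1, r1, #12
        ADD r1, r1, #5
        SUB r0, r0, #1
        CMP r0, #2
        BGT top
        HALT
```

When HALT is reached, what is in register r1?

16337

r1=9
r0=5
r1=9*12=108
r1=108+5=113
r0=5-1=4
CMP r0, #2  (cmp 4,2)
BGT top: taken
r1=113*12=1356
r1=1356+5=1361
r0=4-1=3
CMP r0, #2  (cmp 3,2)
BGT top: taken
r1=1361*12=16332
r1=16332+5=16337
r0=3-1=2
CMP r0, #2  (cmp 2,2)
BGT top: not taken
halt.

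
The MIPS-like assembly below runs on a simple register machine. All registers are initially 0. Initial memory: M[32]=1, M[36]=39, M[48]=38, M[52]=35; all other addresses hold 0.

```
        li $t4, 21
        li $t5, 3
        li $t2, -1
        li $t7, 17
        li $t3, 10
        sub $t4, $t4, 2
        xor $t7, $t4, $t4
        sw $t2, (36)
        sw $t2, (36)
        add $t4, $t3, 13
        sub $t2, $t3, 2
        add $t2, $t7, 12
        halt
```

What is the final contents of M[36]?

li $t4, 21 → $t4=21
li $t5, 3 → $t5=3
li $t2, -1 → $t2=-1
li $t7, 17 → $t7=17
li $t3, 10 → $t3=10
sub $t4, $t4, 2 → $t4=21-2=19
xor $t7, $t4, $t4 → $t7=19^19=0
sw $t2, (36) → M[36]=-1
sw $t2, (36) → M[36]=-1
add $t4, $t3, 13 → $t4=10+13=23
sub $t2, $t3, 2 → $t2=10-2=8
add $t2, $t7, 12 → $t2=0+12=12
halt.

-1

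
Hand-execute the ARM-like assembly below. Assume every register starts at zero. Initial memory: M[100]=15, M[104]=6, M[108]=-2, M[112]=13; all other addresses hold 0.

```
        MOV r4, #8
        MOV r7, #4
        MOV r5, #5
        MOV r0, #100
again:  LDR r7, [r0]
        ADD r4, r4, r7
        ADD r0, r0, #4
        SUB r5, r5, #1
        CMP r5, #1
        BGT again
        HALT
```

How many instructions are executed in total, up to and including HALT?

MOV r4, #8 → r4=8
MOV r7, #4 → r7=4
MOV r5, #5 → r5=5
MOV r0, #100 → r0=100
LDR r7, [r0] → r7=M[100]=15
ADD r4, r4, r7 → r4=8+15=23
ADD r0, r0, #4 → r0=100+4=104
SUB r5, r5, #1 → r5=5-1=4
CMP r5, #1  (cmp 4,1)
BGT again: taken
LDR r7, [r0] → r7=M[104]=6
ADD r4, r4, r7 → r4=23+6=29
ADD r0, r0, #4 → r0=104+4=108
SUB r5, r5, #1 → r5=4-1=3
CMP r5, #1  (cmp 3,1)
BGT again: taken
LDR r7, [r0] → r7=M[108]=-2
ADD r4, r4, r7 → r4=29+(-2)=27
ADD r0, r0, #4 → r0=108+4=112
SUB r5, r5, #1 → r5=3-1=2
CMP r5, #1  (cmp 2,1)
BGT again: taken
LDR r7, [r0] → r7=M[112]=13
ADD r4, r4, r7 → r4=27+13=40
ADD r0, r0, #4 → r0=112+4=116
SUB r5, r5, #1 → r5=2-1=1
CMP r5, #1  (cmp 1,1)
BGT again: not taken
halt.
Total executed instructions: 29.

29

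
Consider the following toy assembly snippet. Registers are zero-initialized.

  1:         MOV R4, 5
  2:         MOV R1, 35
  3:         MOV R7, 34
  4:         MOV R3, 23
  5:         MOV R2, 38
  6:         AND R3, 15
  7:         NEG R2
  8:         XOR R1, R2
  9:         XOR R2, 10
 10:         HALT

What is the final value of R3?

7

MOV R4, 5 → R4=5
MOV R1, 35 → R1=35
MOV R7, 34 → R7=34
MOV R3, 23 → R3=23
MOV R2, 38 → R2=38
AND R3, 15 → R3=23&15=7
NEG R2 → R2=-(38)=-38
XOR R1, R2 → R1=35^(-38)=-7
XOR R2, 10 → R2=(-38)^10=-48
halt.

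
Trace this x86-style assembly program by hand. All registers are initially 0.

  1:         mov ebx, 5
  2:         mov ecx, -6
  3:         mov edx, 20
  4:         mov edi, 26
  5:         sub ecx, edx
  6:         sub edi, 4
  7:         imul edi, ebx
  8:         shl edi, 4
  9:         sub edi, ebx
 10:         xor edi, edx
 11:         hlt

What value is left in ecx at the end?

after mov ebx, 5: ebx=5
after mov ecx, -6: ecx=-6
after mov edx, 20: edx=20
after mov edi, 26: edi=26
after sub ecx, edx: ecx=(-6)-20=-26
after sub edi, 4: edi=26-4=22
after imul edi, ebx: edi=22*5=110
after shl edi, 4: edi=110<<4=1760
after sub edi, ebx: edi=1760-5=1755
after xor edi, edx: edi=1755^20=1743
halt.

-26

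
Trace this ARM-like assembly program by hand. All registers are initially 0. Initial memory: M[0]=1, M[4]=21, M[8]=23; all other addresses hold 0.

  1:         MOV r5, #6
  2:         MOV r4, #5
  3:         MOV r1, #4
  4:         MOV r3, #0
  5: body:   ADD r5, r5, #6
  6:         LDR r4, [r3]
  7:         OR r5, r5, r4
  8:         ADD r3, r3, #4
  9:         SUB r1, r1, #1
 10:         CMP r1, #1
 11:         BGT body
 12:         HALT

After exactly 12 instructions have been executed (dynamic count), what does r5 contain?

19

r5=6
r4=5
r1=4
r3=0
r5=6+6=12
r4=M[0]=1
r5=12|1=13
r3=0+4=4
r1=4-1=3
CMP r1, #1  (cmp 3,1)
BGT body: taken
r5=13+6=19
After step 12: r5 = 19.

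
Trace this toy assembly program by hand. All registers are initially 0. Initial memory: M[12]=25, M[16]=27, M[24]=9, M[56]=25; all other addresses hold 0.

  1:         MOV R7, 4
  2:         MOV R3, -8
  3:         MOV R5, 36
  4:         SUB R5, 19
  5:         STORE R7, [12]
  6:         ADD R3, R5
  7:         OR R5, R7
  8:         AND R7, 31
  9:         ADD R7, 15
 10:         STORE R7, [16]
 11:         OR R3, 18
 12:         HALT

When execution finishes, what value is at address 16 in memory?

19

MOV R7, 4 → R7=4
MOV R3, -8 → R3=-8
MOV R5, 36 → R5=36
SUB R5, 19 → R5=36-19=17
STORE R7, [12] → M[12]=4
ADD R3, R5 → R3=(-8)+17=9
OR R5, R7 → R5=17|4=21
AND R7, 31 → R7=4&31=4
ADD R7, 15 → R7=4+15=19
STORE R7, [16] → M[16]=19
OR R3, 18 → R3=9|18=27
halt.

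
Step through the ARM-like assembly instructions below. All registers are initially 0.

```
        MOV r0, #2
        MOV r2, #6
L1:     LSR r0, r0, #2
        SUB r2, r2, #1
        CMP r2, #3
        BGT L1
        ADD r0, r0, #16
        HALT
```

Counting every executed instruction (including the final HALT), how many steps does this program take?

after MOV r0, #2: r0=2
after MOV r2, #6: r2=6
after LSR r0, r0, #2: r0=2>>2=0
after SUB r2, r2, #1: r2=6-1=5
CMP r2, #3  (cmp 5,3)
BGT L1: taken
after LSR r0, r0, #2: r0=0>>2=0
after SUB r2, r2, #1: r2=5-1=4
CMP r2, #3  (cmp 4,3)
BGT L1: taken
after LSR r0, r0, #2: r0=0>>2=0
after SUB r2, r2, #1: r2=4-1=3
CMP r2, #3  (cmp 3,3)
BGT L1: not taken
after ADD r0, r0, #16: r0=0+16=16
halt.
Total executed instructions: 16.

16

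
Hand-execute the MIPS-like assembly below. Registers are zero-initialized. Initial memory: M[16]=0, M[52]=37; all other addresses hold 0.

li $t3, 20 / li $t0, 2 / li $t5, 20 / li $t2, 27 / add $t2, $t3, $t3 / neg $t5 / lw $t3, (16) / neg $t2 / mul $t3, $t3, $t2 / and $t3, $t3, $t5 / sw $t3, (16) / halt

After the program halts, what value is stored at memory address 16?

0

$t3=20
$t0=2
$t5=20
$t2=27
$t2=20+20=40
$t5=-(20)=-20
$t3=M[16]=0
$t2=-(40)=-40
$t3=0*(-40)=0
$t3=0&(-20)=0
sw $t3, (16) → M[16]=0
halt.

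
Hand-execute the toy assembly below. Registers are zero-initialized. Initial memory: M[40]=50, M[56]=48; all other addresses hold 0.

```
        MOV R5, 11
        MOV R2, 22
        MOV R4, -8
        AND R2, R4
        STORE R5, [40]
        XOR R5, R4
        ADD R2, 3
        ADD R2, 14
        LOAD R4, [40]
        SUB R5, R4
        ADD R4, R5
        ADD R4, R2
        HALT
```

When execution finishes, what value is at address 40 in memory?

R5=11
R2=22
R4=-8
R2=22&(-8)=16
STORE R5, [40] → M[40]=11
R5=11^(-8)=-13
R2=16+3=19
R2=19+14=33
R4=M[40]=11
R5=(-13)-11=-24
R4=11+(-24)=-13
R4=(-13)+33=20
halt.

11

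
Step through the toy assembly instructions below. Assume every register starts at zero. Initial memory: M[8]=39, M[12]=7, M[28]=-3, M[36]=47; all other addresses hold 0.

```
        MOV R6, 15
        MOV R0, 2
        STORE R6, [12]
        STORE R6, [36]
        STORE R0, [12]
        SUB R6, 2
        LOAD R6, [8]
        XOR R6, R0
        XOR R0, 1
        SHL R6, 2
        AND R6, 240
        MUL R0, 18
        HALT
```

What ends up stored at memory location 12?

R6=15
R0=2
STORE R6, [12] → M[12]=15
STORE R6, [36] → M[36]=15
STORE R0, [12] → M[12]=2
R6=15-2=13
R6=M[8]=39
R6=39^2=37
R0=2^1=3
R6=37<<2=148
R6=148&240=144
R0=3*18=54
halt.

2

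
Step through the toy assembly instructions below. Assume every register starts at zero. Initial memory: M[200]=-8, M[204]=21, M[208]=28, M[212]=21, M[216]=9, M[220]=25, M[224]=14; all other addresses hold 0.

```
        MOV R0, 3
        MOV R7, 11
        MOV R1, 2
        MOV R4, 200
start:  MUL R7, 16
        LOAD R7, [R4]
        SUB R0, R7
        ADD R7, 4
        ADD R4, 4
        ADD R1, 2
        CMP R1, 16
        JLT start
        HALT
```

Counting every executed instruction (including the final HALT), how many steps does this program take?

61

after MOV R0, 3: R0=3
after MOV R7, 11: R7=11
after MOV R1, 2: R1=2
after MOV R4, 200: R4=200
after MUL R7, 16: R7=11*16=176
after LOAD R7, [R4]: R7=M[200]=-8
after SUB R0, R7: R0=3-(-8)=11
after ADD R7, 4: R7=(-8)+4=-4
after ADD R4, 4: R4=200+4=204
after ADD R1, 2: R1=2+2=4
CMP R1, 16  (cmp 4,16)
JLT start: taken
after MUL R7, 16: R7=(-4)*16=-64
after LOAD R7, [R4]: R7=M[204]=21
after SUB R0, R7: R0=11-21=-10
after ADD R7, 4: R7=21+4=25
after ADD R4, 4: R4=204+4=208
after ADD R1, 2: R1=4+2=6
CMP R1, 16  (cmp 6,16)
JLT start: taken
after MUL R7, 16: R7=25*16=400
after LOAD R7, [R4]: R7=M[208]=28
after SUB R0, R7: R0=(-10)-28=-38
after ADD R7, 4: R7=28+4=32
after ADD R4, 4: R4=208+4=212
after ADD R1, 2: R1=6+2=8
CMP R1, 16  (cmp 8,16)
JLT start: taken
after MUL R7, 16: R7=32*16=512
after LOAD R7, [R4]: R7=M[212]=21
after SUB R0, R7: R0=(-38)-21=-59
after ADD R7, 4: R7=21+4=25
after ADD R4, 4: R4=212+4=216
after ADD R1, 2: R1=8+2=10
CMP R1, 16  (cmp 10,16)
JLT start: taken
after MUL R7, 16: R7=25*16=400
after LOAD R7, [R4]: R7=M[216]=9
after SUB R0, R7: R0=(-59)-9=-68
after ADD R7, 4: R7=9+4=13
after ADD R4, 4: R4=216+4=220
after ADD R1, 2: R1=10+2=12
CMP R1, 16  (cmp 12,16)
JLT start: taken
after MUL R7, 16: R7=13*16=208
after LOAD R7, [R4]: R7=M[220]=25
after SUB R0, R7: R0=(-68)-25=-93
after ADD R7, 4: R7=25+4=29
after ADD R4, 4: R4=220+4=224
after ADD R1, 2: R1=12+2=14
CMP R1, 16  (cmp 14,16)
JLT start: taken
after MUL R7, 16: R7=29*16=464
after LOAD R7, [R4]: R7=M[224]=14
after SUB R0, R7: R0=(-93)-14=-107
after ADD R7, 4: R7=14+4=18
after ADD R4, 4: R4=224+4=228
after ADD R1, 2: R1=14+2=16
CMP R1, 16  (cmp 16,16)
JLT start: not taken
halt.
Total executed instructions: 61.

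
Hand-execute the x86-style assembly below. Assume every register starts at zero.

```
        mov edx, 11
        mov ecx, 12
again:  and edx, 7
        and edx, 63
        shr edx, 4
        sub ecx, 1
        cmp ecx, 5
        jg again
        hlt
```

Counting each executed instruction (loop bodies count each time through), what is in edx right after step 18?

0

after mov edx, 11: edx=11
after mov ecx, 12: ecx=12
after and edx, 7: edx=11&7=3
after and edx, 63: edx=3&63=3
after shr edx, 4: edx=3>>4=0
after sub ecx, 1: ecx=12-1=11
cmp ecx, 5  (cmp 11,5)
jg again: taken
after and edx, 7: edx=0&7=0
after and edx, 63: edx=0&63=0
after shr edx, 4: edx=0>>4=0
after sub ecx, 1: ecx=11-1=10
cmp ecx, 5  (cmp 10,5)
jg again: taken
after and edx, 7: edx=0&7=0
after and edx, 63: edx=0&63=0
after shr edx, 4: edx=0>>4=0
after sub ecx, 1: ecx=10-1=9
After step 18: edx = 0.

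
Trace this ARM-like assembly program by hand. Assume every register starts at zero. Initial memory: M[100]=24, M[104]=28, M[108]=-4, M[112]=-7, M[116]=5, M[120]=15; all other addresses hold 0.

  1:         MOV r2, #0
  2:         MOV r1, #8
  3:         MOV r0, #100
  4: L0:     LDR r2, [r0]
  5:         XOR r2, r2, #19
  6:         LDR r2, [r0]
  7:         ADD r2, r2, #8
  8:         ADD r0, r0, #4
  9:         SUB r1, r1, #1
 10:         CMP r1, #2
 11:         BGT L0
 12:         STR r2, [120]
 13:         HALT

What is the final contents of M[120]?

MOV r2, #0 → r2=0
MOV r1, #8 → r1=8
MOV r0, #100 → r0=100
LDR r2, [r0] → r2=M[100]=24
XOR r2, r2, #19 → r2=24^19=11
LDR r2, [r0] → r2=M[100]=24
ADD r2, r2, #8 → r2=24+8=32
ADD r0, r0, #4 → r0=100+4=104
SUB r1, r1, #1 → r1=8-1=7
CMP r1, #2  (cmp 7,2)
BGT L0: taken
LDR r2, [r0] → r2=M[104]=28
XOR r2, r2, #19 → r2=28^19=15
LDR r2, [r0] → r2=M[104]=28
ADD r2, r2, #8 → r2=28+8=36
ADD r0, r0, #4 → r0=104+4=108
SUB r1, r1, #1 → r1=7-1=6
CMP r1, #2  (cmp 6,2)
BGT L0: taken
LDR r2, [r0] → r2=M[108]=-4
XOR r2, r2, #19 → r2=(-4)^19=-17
LDR r2, [r0] → r2=M[108]=-4
ADD r2, r2, #8 → r2=(-4)+8=4
ADD r0, r0, #4 → r0=108+4=112
SUB r1, r1, #1 → r1=6-1=5
CMP r1, #2  (cmp 5,2)
BGT L0: taken
LDR r2, [r0] → r2=M[112]=-7
XOR r2, r2, #19 → r2=(-7)^19=-22
LDR r2, [r0] → r2=M[112]=-7
ADD r2, r2, #8 → r2=(-7)+8=1
ADD r0, r0, #4 → r0=112+4=116
SUB r1, r1, #1 → r1=5-1=4
CMP r1, #2  (cmp 4,2)
BGT L0: taken
LDR r2, [r0] → r2=M[116]=5
XOR r2, r2, #19 → r2=5^19=22
LDR r2, [r0] → r2=M[116]=5
ADD r2, r2, #8 → r2=5+8=13
ADD r0, r0, #4 → r0=116+4=120
SUB r1, r1, #1 → r1=4-1=3
CMP r1, #2  (cmp 3,2)
BGT L0: taken
LDR r2, [r0] → r2=M[120]=15
XOR r2, r2, #19 → r2=15^19=28
LDR r2, [r0] → r2=M[120]=15
ADD r2, r2, #8 → r2=15+8=23
ADD r0, r0, #4 → r0=120+4=124
SUB r1, r1, #1 → r1=3-1=2
CMP r1, #2  (cmp 2,2)
BGT L0: not taken
STR r2, [120] → M[120]=23
halt.

23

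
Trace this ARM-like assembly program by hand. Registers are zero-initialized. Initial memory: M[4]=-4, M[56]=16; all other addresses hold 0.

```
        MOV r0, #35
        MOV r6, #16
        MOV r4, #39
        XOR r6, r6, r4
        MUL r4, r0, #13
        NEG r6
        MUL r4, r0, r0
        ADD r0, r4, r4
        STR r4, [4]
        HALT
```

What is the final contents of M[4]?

after MOV r0, #35: r0=35
after MOV r6, #16: r6=16
after MOV r4, #39: r4=39
after XOR r6, r6, r4: r6=16^39=55
after MUL r4, r0, #13: r4=35*13=455
after NEG r6: r6=-(55)=-55
after MUL r4, r0, r0: r4=35*35=1225
after ADD r0, r4, r4: r0=1225+1225=2450
STR r4, [4] → M[4]=1225
halt.

1225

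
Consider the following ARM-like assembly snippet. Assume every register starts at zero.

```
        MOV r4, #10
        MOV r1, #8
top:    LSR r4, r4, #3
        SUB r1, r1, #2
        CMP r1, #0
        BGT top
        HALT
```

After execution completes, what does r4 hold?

after MOV r4, #10: r4=10
after MOV r1, #8: r1=8
after LSR r4, r4, #3: r4=10>>3=1
after SUB r1, r1, #2: r1=8-2=6
CMP r1, #0  (cmp 6,0)
BGT top: taken
after LSR r4, r4, #3: r4=1>>3=0
after SUB r1, r1, #2: r1=6-2=4
CMP r1, #0  (cmp 4,0)
BGT top: taken
after LSR r4, r4, #3: r4=0>>3=0
after SUB r1, r1, #2: r1=4-2=2
CMP r1, #0  (cmp 2,0)
BGT top: taken
after LSR r4, r4, #3: r4=0>>3=0
after SUB r1, r1, #2: r1=2-2=0
CMP r1, #0  (cmp 0,0)
BGT top: not taken
halt.

0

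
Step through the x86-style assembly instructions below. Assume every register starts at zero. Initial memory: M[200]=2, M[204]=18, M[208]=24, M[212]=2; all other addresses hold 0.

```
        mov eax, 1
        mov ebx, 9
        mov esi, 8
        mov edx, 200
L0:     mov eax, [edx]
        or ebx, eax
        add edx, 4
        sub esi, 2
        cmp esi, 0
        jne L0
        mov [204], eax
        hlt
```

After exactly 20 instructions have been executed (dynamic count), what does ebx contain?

eax=1
ebx=9
esi=8
edx=200
eax=M[200]=2
ebx=9|2=11
edx=200+4=204
esi=8-2=6
cmp esi, 0  (cmp 6,0)
jne L0: taken
eax=M[204]=18
ebx=11|18=27
edx=204+4=208
esi=6-2=4
cmp esi, 0  (cmp 4,0)
jne L0: taken
eax=M[208]=24
ebx=27|24=27
edx=208+4=212
esi=4-2=2
After step 20: ebx = 27.

27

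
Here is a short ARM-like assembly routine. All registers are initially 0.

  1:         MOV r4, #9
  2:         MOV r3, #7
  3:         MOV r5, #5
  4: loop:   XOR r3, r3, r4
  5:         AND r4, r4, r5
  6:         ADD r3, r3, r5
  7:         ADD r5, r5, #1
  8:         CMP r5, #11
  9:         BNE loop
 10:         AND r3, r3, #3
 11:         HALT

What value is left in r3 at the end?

after MOV r4, #9: r4=9
after MOV r3, #7: r3=7
after MOV r5, #5: r5=5
after XOR r3, r3, r4: r3=7^9=14
after AND r4, r4, r5: r4=9&5=1
after ADD r3, r3, r5: r3=14+5=19
after ADD r5, r5, #1: r5=5+1=6
CMP r5, #11  (cmp 6,11)
BNE loop: taken
after XOR r3, r3, r4: r3=19^1=18
after AND r4, r4, r5: r4=1&6=0
after ADD r3, r3, r5: r3=18+6=24
after ADD r5, r5, #1: r5=6+1=7
CMP r5, #11  (cmp 7,11)
BNE loop: taken
after XOR r3, r3, r4: r3=24^0=24
after AND r4, r4, r5: r4=0&7=0
after ADD r3, r3, r5: r3=24+7=31
after ADD r5, r5, #1: r5=7+1=8
CMP r5, #11  (cmp 8,11)
BNE loop: taken
after XOR r3, r3, r4: r3=31^0=31
after AND r4, r4, r5: r4=0&8=0
after ADD r3, r3, r5: r3=31+8=39
after ADD r5, r5, #1: r5=8+1=9
CMP r5, #11  (cmp 9,11)
BNE loop: taken
after XOR r3, r3, r4: r3=39^0=39
after AND r4, r4, r5: r4=0&9=0
after ADD r3, r3, r5: r3=39+9=48
after ADD r5, r5, #1: r5=9+1=10
CMP r5, #11  (cmp 10,11)
BNE loop: taken
after XOR r3, r3, r4: r3=48^0=48
after AND r4, r4, r5: r4=0&10=0
after ADD r3, r3, r5: r3=48+10=58
after ADD r5, r5, #1: r5=10+1=11
CMP r5, #11  (cmp 11,11)
BNE loop: not taken
after AND r3, r3, #3: r3=58&3=2
halt.

2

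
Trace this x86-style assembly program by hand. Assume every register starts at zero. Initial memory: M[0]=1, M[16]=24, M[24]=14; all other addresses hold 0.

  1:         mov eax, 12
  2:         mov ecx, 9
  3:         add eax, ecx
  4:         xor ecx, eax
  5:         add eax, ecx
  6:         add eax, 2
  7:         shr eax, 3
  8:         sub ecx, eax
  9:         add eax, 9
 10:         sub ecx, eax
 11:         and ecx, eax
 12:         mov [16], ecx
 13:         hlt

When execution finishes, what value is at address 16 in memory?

7

after mov eax, 12: eax=12
after mov ecx, 9: ecx=9
after add eax, ecx: eax=12+9=21
after xor ecx, eax: ecx=9^21=28
after add eax, ecx: eax=21+28=49
after add eax, 2: eax=49+2=51
after shr eax, 3: eax=51>>3=6
after sub ecx, eax: ecx=28-6=22
after add eax, 9: eax=6+9=15
after sub ecx, eax: ecx=22-15=7
after and ecx, eax: ecx=7&15=7
mov [16], ecx → M[16]=7
halt.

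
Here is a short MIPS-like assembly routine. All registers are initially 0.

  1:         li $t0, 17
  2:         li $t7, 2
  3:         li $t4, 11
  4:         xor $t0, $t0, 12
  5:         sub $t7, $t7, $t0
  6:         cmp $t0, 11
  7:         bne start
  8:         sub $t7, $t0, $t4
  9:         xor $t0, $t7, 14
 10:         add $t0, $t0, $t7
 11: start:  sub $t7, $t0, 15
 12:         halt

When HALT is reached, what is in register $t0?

li $t0, 17 → $t0=17
li $t7, 2 → $t7=2
li $t4, 11 → $t4=11
xor $t0, $t0, 12 → $t0=17^12=29
sub $t7, $t7, $t0 → $t7=2-29=-27
cmp $t0, 11  (cmp 29,11)
bne start: taken
sub $t7, $t0, 15 → $t7=29-15=14
halt.

29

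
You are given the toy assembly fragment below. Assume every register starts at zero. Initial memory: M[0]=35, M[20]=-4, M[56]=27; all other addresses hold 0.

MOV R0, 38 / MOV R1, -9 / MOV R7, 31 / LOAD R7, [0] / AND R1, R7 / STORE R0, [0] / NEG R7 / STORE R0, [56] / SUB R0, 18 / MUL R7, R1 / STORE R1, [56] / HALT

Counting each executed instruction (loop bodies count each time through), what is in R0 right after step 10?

R0=38
R1=-9
R7=31
R7=M[0]=35
R1=(-9)&35=35
STORE R0, [0] → M[0]=38
R7=-(35)=-35
STORE R0, [56] → M[56]=38
R0=38-18=20
R7=(-35)*35=-1225
After step 10: R0 = 20.

20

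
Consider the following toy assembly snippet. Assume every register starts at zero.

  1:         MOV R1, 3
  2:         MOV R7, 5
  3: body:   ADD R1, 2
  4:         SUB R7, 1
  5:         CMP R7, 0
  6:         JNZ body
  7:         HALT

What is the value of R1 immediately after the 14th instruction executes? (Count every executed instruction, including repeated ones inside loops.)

MOV R1, 3 → R1=3
MOV R7, 5 → R7=5
ADD R1, 2 → R1=3+2=5
SUB R7, 1 → R7=5-1=4
CMP R7, 0  (cmp 4,0)
JNZ body: taken
ADD R1, 2 → R1=5+2=7
SUB R7, 1 → R7=4-1=3
CMP R7, 0  (cmp 3,0)
JNZ body: taken
ADD R1, 2 → R1=7+2=9
SUB R7, 1 → R7=3-1=2
CMP R7, 0  (cmp 2,0)
JNZ body: taken
After step 14: R1 = 9.

9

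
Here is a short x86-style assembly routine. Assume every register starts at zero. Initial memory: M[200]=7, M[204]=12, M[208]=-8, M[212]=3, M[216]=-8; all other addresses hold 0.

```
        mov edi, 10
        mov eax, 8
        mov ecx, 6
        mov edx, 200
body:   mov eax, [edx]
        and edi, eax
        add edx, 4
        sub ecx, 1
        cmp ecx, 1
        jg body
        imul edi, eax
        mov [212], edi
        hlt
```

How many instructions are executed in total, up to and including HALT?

edi=10
eax=8
ecx=6
edx=200
eax=M[200]=7
edi=10&7=2
edx=200+4=204
ecx=6-1=5
cmp ecx, 1  (cmp 5,1)
jg body: taken
eax=M[204]=12
edi=2&12=0
edx=204+4=208
ecx=5-1=4
cmp ecx, 1  (cmp 4,1)
jg body: taken
eax=M[208]=-8
edi=0&(-8)=0
edx=208+4=212
ecx=4-1=3
cmp ecx, 1  (cmp 3,1)
jg body: taken
eax=M[212]=3
edi=0&3=0
edx=212+4=216
ecx=3-1=2
cmp ecx, 1  (cmp 2,1)
jg body: taken
eax=M[216]=-8
edi=0&(-8)=0
edx=216+4=220
ecx=2-1=1
cmp ecx, 1  (cmp 1,1)
jg body: not taken
edi=0*(-8)=0
mov [212], edi → M[212]=0
halt.
Total executed instructions: 37.

37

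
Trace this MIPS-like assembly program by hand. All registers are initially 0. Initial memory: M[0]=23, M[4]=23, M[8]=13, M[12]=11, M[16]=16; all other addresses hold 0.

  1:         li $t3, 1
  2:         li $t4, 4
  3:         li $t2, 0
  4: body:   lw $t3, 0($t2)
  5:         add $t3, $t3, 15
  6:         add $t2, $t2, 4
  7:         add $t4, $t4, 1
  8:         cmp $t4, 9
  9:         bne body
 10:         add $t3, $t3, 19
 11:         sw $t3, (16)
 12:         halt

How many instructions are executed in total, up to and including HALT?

36

$t3=1
$t4=4
$t2=0
$t3=M[0]=23
$t3=23+15=38
$t2=0+4=4
$t4=4+1=5
cmp $t4, 9  (cmp 5,9)
bne body: taken
$t3=M[4]=23
$t3=23+15=38
$t2=4+4=8
$t4=5+1=6
cmp $t4, 9  (cmp 6,9)
bne body: taken
$t3=M[8]=13
$t3=13+15=28
$t2=8+4=12
$t4=6+1=7
cmp $t4, 9  (cmp 7,9)
bne body: taken
$t3=M[12]=11
$t3=11+15=26
$t2=12+4=16
$t4=7+1=8
cmp $t4, 9  (cmp 8,9)
bne body: taken
$t3=M[16]=16
$t3=16+15=31
$t2=16+4=20
$t4=8+1=9
cmp $t4, 9  (cmp 9,9)
bne body: not taken
$t3=31+19=50
sw $t3, (16) → M[16]=50
halt.
Total executed instructions: 36.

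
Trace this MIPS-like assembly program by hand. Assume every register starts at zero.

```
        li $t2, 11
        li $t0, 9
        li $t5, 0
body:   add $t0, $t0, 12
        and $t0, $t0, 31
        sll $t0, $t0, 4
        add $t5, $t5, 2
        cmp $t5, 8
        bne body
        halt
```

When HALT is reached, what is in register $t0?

192

after li $t2, 11: $t2=11
after li $t0, 9: $t0=9
after li $t5, 0: $t5=0
after add $t0, $t0, 12: $t0=9+12=21
after and $t0, $t0, 31: $t0=21&31=21
after sll $t0, $t0, 4: $t0=21<<4=336
after add $t5, $t5, 2: $t5=0+2=2
cmp $t5, 8  (cmp 2,8)
bne body: taken
after add $t0, $t0, 12: $t0=336+12=348
after and $t0, $t0, 31: $t0=348&31=28
after sll $t0, $t0, 4: $t0=28<<4=448
after add $t5, $t5, 2: $t5=2+2=4
cmp $t5, 8  (cmp 4,8)
bne body: taken
after add $t0, $t0, 12: $t0=448+12=460
after and $t0, $t0, 31: $t0=460&31=12
after sll $t0, $t0, 4: $t0=12<<4=192
after add $t5, $t5, 2: $t5=4+2=6
cmp $t5, 8  (cmp 6,8)
bne body: taken
after add $t0, $t0, 12: $t0=192+12=204
after and $t0, $t0, 31: $t0=204&31=12
after sll $t0, $t0, 4: $t0=12<<4=192
after add $t5, $t5, 2: $t5=6+2=8
cmp $t5, 8  (cmp 8,8)
bne body: not taken
halt.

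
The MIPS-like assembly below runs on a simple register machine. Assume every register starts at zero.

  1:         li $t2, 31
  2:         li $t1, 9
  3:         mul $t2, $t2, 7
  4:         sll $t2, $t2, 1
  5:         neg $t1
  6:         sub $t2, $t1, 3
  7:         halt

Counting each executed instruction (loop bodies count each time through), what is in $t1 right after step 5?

-9

$t2=31
$t1=9
$t2=31*7=217
$t2=217<<1=434
$t1=-(9)=-9
After step 5: $t1 = -9.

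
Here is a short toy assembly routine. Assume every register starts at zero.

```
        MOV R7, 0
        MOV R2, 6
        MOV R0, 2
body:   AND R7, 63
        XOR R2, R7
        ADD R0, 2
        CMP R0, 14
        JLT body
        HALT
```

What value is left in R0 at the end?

14

after MOV R7, 0: R7=0
after MOV R2, 6: R2=6
after MOV R0, 2: R0=2
after AND R7, 63: R7=0&63=0
after XOR R2, R7: R2=6^0=6
after ADD R0, 2: R0=2+2=4
CMP R0, 14  (cmp 4,14)
JLT body: taken
after AND R7, 63: R7=0&63=0
after XOR R2, R7: R2=6^0=6
after ADD R0, 2: R0=4+2=6
CMP R0, 14  (cmp 6,14)
JLT body: taken
after AND R7, 63: R7=0&63=0
after XOR R2, R7: R2=6^0=6
after ADD R0, 2: R0=6+2=8
CMP R0, 14  (cmp 8,14)
JLT body: taken
after AND R7, 63: R7=0&63=0
after XOR R2, R7: R2=6^0=6
after ADD R0, 2: R0=8+2=10
CMP R0, 14  (cmp 10,14)
JLT body: taken
after AND R7, 63: R7=0&63=0
after XOR R2, R7: R2=6^0=6
after ADD R0, 2: R0=10+2=12
CMP R0, 14  (cmp 12,14)
JLT body: taken
after AND R7, 63: R7=0&63=0
after XOR R2, R7: R2=6^0=6
after ADD R0, 2: R0=12+2=14
CMP R0, 14  (cmp 14,14)
JLT body: not taken
halt.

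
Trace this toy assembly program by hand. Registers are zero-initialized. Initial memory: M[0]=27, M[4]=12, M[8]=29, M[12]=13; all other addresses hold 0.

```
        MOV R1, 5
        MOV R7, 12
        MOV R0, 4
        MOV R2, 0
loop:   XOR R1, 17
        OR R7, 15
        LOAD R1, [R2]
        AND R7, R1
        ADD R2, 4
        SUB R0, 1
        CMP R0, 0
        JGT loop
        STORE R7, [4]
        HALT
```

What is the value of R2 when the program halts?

MOV R1, 5 → R1=5
MOV R7, 12 → R7=12
MOV R0, 4 → R0=4
MOV R2, 0 → R2=0
XOR R1, 17 → R1=5^17=20
OR R7, 15 → R7=12|15=15
LOAD R1, [R2] → R1=M[0]=27
AND R7, R1 → R7=15&27=11
ADD R2, 4 → R2=0+4=4
SUB R0, 1 → R0=4-1=3
CMP R0, 0  (cmp 3,0)
JGT loop: taken
XOR R1, 17 → R1=27^17=10
OR R7, 15 → R7=11|15=15
LOAD R1, [R2] → R1=M[4]=12
AND R7, R1 → R7=15&12=12
ADD R2, 4 → R2=4+4=8
SUB R0, 1 → R0=3-1=2
CMP R0, 0  (cmp 2,0)
JGT loop: taken
XOR R1, 17 → R1=12^17=29
OR R7, 15 → R7=12|15=15
LOAD R1, [R2] → R1=M[8]=29
AND R7, R1 → R7=15&29=13
ADD R2, 4 → R2=8+4=12
SUB R0, 1 → R0=2-1=1
CMP R0, 0  (cmp 1,0)
JGT loop: taken
XOR R1, 17 → R1=29^17=12
OR R7, 15 → R7=13|15=15
LOAD R1, [R2] → R1=M[12]=13
AND R7, R1 → R7=15&13=13
ADD R2, 4 → R2=12+4=16
SUB R0, 1 → R0=1-1=0
CMP R0, 0  (cmp 0,0)
JGT loop: not taken
STORE R7, [4] → M[4]=13
halt.

16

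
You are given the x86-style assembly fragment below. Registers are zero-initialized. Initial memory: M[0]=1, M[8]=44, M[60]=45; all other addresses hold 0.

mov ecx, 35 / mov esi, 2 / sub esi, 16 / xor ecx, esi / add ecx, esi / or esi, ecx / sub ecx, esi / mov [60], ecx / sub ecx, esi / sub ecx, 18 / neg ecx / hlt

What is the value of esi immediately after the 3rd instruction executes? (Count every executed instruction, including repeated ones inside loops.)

-14

after mov ecx, 35: ecx=35
after mov esi, 2: esi=2
after sub esi, 16: esi=2-16=-14
After step 3: esi = -14.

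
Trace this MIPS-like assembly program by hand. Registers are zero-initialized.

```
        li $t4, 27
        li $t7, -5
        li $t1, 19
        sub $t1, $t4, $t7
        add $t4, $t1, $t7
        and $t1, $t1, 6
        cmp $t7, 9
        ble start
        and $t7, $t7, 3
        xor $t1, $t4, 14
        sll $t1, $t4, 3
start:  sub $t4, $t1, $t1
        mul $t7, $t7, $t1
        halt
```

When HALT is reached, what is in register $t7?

0

$t4=27
$t7=-5
$t1=19
$t1=27-(-5)=32
$t4=32+(-5)=27
$t1=32&6=0
cmp $t7, 9  (cmp -5,9)
ble start: taken
$t4=0-0=0
$t7=(-5)*0=0
halt.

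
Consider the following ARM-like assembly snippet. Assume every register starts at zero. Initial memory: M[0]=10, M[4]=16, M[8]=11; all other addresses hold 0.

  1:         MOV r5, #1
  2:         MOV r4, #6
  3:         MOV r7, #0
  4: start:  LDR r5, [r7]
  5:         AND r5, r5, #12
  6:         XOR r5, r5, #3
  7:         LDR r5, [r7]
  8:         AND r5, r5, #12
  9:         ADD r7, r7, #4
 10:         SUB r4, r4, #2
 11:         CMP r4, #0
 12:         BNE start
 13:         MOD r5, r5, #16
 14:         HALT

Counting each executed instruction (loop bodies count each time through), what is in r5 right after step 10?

after MOV r5, #1: r5=1
after MOV r4, #6: r4=6
after MOV r7, #0: r7=0
after LDR r5, [r7]: r5=M[0]=10
after AND r5, r5, #12: r5=10&12=8
after XOR r5, r5, #3: r5=8^3=11
after LDR r5, [r7]: r5=M[0]=10
after AND r5, r5, #12: r5=10&12=8
after ADD r7, r7, #4: r7=0+4=4
after SUB r4, r4, #2: r4=6-2=4
After step 10: r5 = 8.

8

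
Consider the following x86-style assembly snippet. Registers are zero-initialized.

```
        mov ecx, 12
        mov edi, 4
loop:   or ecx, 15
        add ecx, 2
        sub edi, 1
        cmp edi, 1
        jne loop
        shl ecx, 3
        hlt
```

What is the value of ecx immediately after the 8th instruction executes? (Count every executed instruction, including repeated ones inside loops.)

31

mov ecx, 12 → ecx=12
mov edi, 4 → edi=4
or ecx, 15 → ecx=12|15=15
add ecx, 2 → ecx=15+2=17
sub edi, 1 → edi=4-1=3
cmp edi, 1  (cmp 3,1)
jne loop: taken
or ecx, 15 → ecx=17|15=31
After step 8: ecx = 31.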